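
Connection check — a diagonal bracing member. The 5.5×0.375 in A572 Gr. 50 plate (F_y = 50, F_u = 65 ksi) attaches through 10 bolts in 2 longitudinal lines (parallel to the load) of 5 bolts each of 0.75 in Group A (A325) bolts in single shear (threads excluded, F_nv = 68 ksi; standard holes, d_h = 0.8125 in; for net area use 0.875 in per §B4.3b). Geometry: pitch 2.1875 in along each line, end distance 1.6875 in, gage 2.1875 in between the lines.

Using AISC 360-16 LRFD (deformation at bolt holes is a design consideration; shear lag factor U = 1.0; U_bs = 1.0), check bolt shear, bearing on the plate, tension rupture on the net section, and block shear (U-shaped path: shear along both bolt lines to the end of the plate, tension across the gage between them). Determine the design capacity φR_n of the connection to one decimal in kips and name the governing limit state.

Bolt shear: A_b = π(0.75)²/4 = 0.44179 in². φR_n = 0.75 × 68 × 0.44179 × 10 × 1 = 225.3 kips.
Bearing (0.375 in plate, F_u = 65 ksi): end bolts L_c = 1.6875 − 0.8125/2 = 1.28125, R_n = min(1.2×1.28125×0.375×65, 2.4×0.75×0.375×65) = 37.477 kips/bolt; interior L_c = 2.1875 − 0.8125 = 1.375, R_n = 40.219 kips/bolt. φR_n = 0.75 × (2×37.477 + 8×40.219) = 297.5 kips.
Tension rupture (net): A_n = (5.5 − 2×0.875)×0.375 = 1.4063 in² (U = 1.0, A_e = A_n). φR_n = 0.75 × 65 × 1.4063 = 68.6 kips.
Block shear: shear path 2×[1.6875+4×2.1875] = 2×10.4375 in, A_gv = 7.8281, A_nv = 2×(10.4375 − 4.5×0.875)×0.375 = 4.875 in²; tension across gage: (2.1875 − 1×0.875)×0.375 = 0.49219 in². R_n = min(0.6×65×4.875, 0.6×50×7.8281) + 1.0×65×0.49219 = min(190.13, 234.84) + 31.992 = 222.12 kips. φR_n = 0.75 × 222.12 = 166.6 kips.
Governing: min(225.3, 297.5, 68.6, 166.6) = 68.6 kips → net-section rupture.

68.6 kips (net-section rupture governs)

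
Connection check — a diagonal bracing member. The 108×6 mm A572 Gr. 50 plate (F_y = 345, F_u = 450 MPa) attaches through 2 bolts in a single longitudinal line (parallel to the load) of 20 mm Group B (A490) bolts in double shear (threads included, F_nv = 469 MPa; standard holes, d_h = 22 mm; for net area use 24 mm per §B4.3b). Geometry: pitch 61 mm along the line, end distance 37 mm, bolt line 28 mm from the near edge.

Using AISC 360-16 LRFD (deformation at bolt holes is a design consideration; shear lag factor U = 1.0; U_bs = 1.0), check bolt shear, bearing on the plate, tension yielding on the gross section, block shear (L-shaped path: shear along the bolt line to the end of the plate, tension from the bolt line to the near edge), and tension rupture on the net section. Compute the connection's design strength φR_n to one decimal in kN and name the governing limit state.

107.7 kN (block shear governs)

Bolt shear: A_b = π(20)²/4 = 314.16 mm². φR_n = 0.75 × 469 × 314.16 × 2 × 2 = 442.0 kN.
Bearing (6 mm plate, F_u = 450 MPa): end bolts L_c = 37 − 22/2 = 26, R_n = min(1.2×26×6×450, 2.4×20×6×450) = 84.24 kN/bolt; interior L_c = 61 − 22 = 39, R_n = 126.36 kN/bolt. φR_n = 0.75 × (1×84.24 + 1×126.36) = 158.0 kN.
Tension yield (gross): A_g = 108×6 = 648 mm². φR_n = 0.90 × 345 × 648 = 201.2 kN.
Block shear: shear path 1×[37+1×61] = 1×98 mm, A_gv = 588, A_nv = 1×(98 − 1.5×24)×6 = 372 mm²; tension to near edge: (28 − 0.5×24)×6 = 96 mm². R_n = min(0.6×450×372, 0.6×345×588) + 1.0×450×96 = min(100.44, 121.72) + 43.2 = 143.64 kN. φR_n = 0.75 × 143.64 = 107.7 kN.
Tension rupture (net): A_n = (108 − 1×24)×6 = 504 mm² (U = 1.0, A_e = A_n). φR_n = 0.75 × 450 × 504 = 170.1 kN.
Governing: min(442.0, 158.0, 201.2, 107.7, 170.1) = 107.7 kN → block shear.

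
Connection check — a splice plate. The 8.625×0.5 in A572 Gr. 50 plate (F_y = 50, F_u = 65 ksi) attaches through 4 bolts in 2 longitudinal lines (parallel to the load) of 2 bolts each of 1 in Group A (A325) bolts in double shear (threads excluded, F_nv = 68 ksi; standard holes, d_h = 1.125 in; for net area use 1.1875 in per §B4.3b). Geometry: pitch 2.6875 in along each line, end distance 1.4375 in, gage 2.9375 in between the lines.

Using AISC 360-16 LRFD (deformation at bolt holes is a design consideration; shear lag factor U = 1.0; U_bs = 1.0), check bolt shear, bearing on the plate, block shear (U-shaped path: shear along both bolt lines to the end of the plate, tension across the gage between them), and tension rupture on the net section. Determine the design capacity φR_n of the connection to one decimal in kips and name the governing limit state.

111.2 kips (block shear governs)

Bolt shear: A_b = π(1)²/4 = 0.7854 in². φR_n = 0.75 × 68 × 0.7854 × 4 × 2 = 320.4 kips.
Bearing (0.5 in plate, F_u = 65 ksi): end bolts L_c = 1.4375 − 1.125/2 = 0.875, R_n = min(1.2×0.875×0.5×65, 2.4×1×0.5×65) = 34.125 kips/bolt; interior L_c = 2.6875 − 1.125 = 1.5625, R_n = 60.938 kips/bolt. φR_n = 0.75 × (2×34.125 + 2×60.938) = 142.6 kips.
Block shear: shear path 2×[1.4375+1×2.6875] = 2×4.125 in, A_gv = 4.125, A_nv = 2×(4.125 − 1.5×1.1875)×0.5 = 2.3438 in²; tension across gage: (2.9375 − 1×1.1875)×0.5 = 0.875 in². R_n = min(0.6×65×2.3438, 0.6×50×4.125) + 1.0×65×0.875 = min(91.408, 123.75) + 56.875 = 148.28 kips. φR_n = 0.75 × 148.28 = 111.2 kips.
Tension rupture (net): A_n = (8.625 − 2×1.1875)×0.5 = 3.125 in² (U = 1.0, A_e = A_n). φR_n = 0.75 × 65 × 3.125 = 152.3 kips.
Governing: min(320.4, 142.6, 111.2, 152.3) = 111.2 kips → block shear.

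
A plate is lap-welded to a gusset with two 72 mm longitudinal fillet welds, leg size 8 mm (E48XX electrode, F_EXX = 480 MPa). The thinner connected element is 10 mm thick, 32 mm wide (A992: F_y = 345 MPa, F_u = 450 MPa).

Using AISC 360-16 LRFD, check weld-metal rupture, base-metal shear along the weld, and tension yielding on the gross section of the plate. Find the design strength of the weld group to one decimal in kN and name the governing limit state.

Weld metal: throat = 0.707×8 = 5.656 mm, L = 2×72 = 144 mm. φR_n = 0.75 × 0.6 × 480 × 5.656 × 144 = 175.9 kN.
Base metal shear (10 mm plate): yield φR_n = 1.0×0.6×345×10×144 = 298.1 kN; rupture φR_n = 0.75×0.6×450×10×144 = 291.6 kN; take 291.6 kN (rupture).
Tension yield (gross): A_g = 32×10 = 320 mm². φR_n = 0.90 × 345 × 320 = 99.4 kN.
Governing: min(175.9, 291.6, 99.4) = 99.4 kN → gross-section yield.

99.4 kN (gross-section yield governs)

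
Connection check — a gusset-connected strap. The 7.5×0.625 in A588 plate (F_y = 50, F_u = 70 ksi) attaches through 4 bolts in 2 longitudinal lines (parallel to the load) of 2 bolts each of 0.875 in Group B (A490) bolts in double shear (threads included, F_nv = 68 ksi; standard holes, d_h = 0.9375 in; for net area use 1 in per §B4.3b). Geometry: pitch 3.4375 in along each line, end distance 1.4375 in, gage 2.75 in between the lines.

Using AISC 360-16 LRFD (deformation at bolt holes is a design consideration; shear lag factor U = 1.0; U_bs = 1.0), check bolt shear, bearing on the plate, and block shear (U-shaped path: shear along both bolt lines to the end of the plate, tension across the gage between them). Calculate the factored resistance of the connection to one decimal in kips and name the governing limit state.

190.3 kips (block shear governs)

Bolt shear: A_b = π(0.875)²/4 = 0.60132 in². φR_n = 0.75 × 68 × 0.60132 × 4 × 2 = 245.3 kips.
Bearing (0.625 in plate, F_u = 70 ksi): end bolts L_c = 1.4375 − 0.9375/2 = 0.96875, R_n = min(1.2×0.96875×0.625×70, 2.4×0.875×0.625×70) = 50.859 kips/bolt; interior L_c = 3.4375 − 0.9375 = 2.5, R_n = 91.875 kips/bolt. φR_n = 0.75 × (2×50.859 + 2×91.875) = 214.1 kips.
Block shear: shear path 2×[1.4375+1×3.4375] = 2×4.875 in, A_gv = 6.0938, A_nv = 2×(4.875 − 1.5×1)×0.625 = 4.2188 in²; tension across gage: (2.75 − 1×1)×0.625 = 1.0938 in². R_n = min(0.6×70×4.2188, 0.6×50×6.0938) + 1.0×70×1.0938 = min(177.19, 182.81) + 76.566 = 253.76 kips. φR_n = 0.75 × 253.76 = 190.3 kips.
Governing: min(245.3, 214.1, 190.3) = 190.3 kips → block shear.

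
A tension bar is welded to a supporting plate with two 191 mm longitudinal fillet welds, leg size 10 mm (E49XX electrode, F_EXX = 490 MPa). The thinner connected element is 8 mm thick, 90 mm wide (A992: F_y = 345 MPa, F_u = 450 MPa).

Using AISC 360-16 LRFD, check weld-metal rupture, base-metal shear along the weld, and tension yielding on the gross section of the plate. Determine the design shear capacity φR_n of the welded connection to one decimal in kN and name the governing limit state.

223.6 kN (gross-section yield governs)

Weld metal: throat = 0.707×10 = 7.07 mm, L = 2×191 = 382 mm. φR_n = 0.75 × 0.6 × 490 × 7.07 × 382 = 595.5 kN.
Base metal shear (8 mm plate): yield φR_n = 1.0×0.6×345×8×382 = 632.6 kN; rupture φR_n = 0.75×0.6×450×8×382 = 618.8 kN; take 618.8 kN (rupture).
Tension yield (gross): A_g = 90×8 = 720 mm². φR_n = 0.90 × 345 × 720 = 223.6 kN.
Governing: min(595.5, 618.8, 223.6) = 223.6 kN → gross-section yield.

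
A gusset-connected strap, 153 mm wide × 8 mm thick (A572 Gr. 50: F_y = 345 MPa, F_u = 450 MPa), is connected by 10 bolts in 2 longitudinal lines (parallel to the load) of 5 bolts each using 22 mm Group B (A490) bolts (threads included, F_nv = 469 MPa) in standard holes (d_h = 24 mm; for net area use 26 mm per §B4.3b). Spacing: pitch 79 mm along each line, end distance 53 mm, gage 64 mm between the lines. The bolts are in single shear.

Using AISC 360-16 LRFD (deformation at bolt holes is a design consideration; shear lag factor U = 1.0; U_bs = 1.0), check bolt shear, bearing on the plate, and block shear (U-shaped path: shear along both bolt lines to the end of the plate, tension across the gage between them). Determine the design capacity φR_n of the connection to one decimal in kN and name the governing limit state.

Bolt shear: A_b = π(22)²/4 = 380.13 mm². φR_n = 0.75 × 469 × 380.13 × 10 × 1 = 1337.1 kN.
Bearing (8 mm plate, F_u = 450 MPa): end bolts L_c = 53 − 24/2 = 41, R_n = min(1.2×41×8×450, 2.4×22×8×450) = 177.12 kN/bolt; interior L_c = 79 − 24 = 55, R_n = 190.08 kN/bolt. φR_n = 0.75 × (2×177.12 + 8×190.08) = 1406.2 kN.
Block shear: shear path 2×[53+4×79] = 2×369 mm, A_gv = 5904, A_nv = 2×(369 − 4.5×26)×8 = 4032 mm²; tension across gage: (64 − 1×26)×8 = 304 mm². R_n = min(0.6×450×4032, 0.6×345×5904) + 1.0×450×304 = min(1088.6, 1222.1) + 136.8 = 1225.4 kN. φR_n = 0.75 × 1225.4 = 919.1 kN.
Governing: min(1337.1, 1406.2, 919.1) = 919.1 kN → block shear.

919.1 kN (block shear governs)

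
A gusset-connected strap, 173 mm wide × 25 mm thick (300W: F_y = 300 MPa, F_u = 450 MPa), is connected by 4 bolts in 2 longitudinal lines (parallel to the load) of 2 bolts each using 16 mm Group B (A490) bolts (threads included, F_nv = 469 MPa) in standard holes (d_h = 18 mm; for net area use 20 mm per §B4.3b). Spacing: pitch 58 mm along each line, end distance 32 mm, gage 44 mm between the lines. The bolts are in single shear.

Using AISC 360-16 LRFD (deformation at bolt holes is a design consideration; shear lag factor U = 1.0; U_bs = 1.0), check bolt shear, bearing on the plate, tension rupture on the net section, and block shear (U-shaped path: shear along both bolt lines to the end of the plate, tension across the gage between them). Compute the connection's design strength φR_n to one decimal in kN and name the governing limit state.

Bolt shear: A_b = π(16)²/4 = 201.06 mm². φR_n = 0.75 × 469 × 201.06 × 4 × 1 = 282.9 kN.
Bearing (25 mm plate, F_u = 450 MPa): end bolts L_c = 32 − 18/2 = 23, R_n = min(1.2×23×25×450, 2.4×16×25×450) = 310.5 kN/bolt; interior L_c = 58 − 18 = 40, R_n = 432 kN/bolt. φR_n = 0.75 × (2×310.5 + 2×432) = 1113.8 kN.
Tension rupture (net): A_n = (173 − 2×20)×25 = 3325 mm² (U = 1.0, A_e = A_n). φR_n = 0.75 × 450 × 3325 = 1122.2 kN.
Block shear: shear path 2×[32+1×58] = 2×90 mm, A_gv = 4500, A_nv = 2×(90 − 1.5×20)×25 = 3000 mm²; tension across gage: (44 − 1×20)×25 = 600 mm². R_n = min(0.6×450×3000, 0.6×300×4500) + 1.0×450×600 = min(810, 810) + 270 = 1080 kN. φR_n = 0.75 × 1080 = 810.0 kN.
Governing: min(282.9, 1113.8, 1122.2, 810.0) = 282.9 kN → bolt shear.

282.9 kN (bolt shear governs)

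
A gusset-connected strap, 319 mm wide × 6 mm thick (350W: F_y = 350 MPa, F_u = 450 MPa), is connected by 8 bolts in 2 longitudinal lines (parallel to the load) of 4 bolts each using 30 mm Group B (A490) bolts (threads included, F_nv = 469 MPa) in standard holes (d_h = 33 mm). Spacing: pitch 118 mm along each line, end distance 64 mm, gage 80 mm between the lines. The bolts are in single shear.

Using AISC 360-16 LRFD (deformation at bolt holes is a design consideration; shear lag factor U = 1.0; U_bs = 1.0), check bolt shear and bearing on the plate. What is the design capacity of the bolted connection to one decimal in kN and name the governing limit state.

1105.7 kN (bearing governs)

Bolt shear: A_b = π(30)²/4 = 706.86 mm². φR_n = 0.75 × 469 × 706.86 × 8 × 1 = 1989.1 kN.
Bearing (6 mm plate, F_u = 450 MPa): end bolts L_c = 64 − 33/2 = 47.5, R_n = min(1.2×47.5×6×450, 2.4×30×6×450) = 153.9 kN/bolt; interior L_c = 118 − 33 = 85, R_n = 194.4 kN/bolt. φR_n = 0.75 × (2×153.9 + 6×194.4) = 1105.7 kN.
Governing: min(1989.1, 1105.7) = 1105.7 kN → bearing.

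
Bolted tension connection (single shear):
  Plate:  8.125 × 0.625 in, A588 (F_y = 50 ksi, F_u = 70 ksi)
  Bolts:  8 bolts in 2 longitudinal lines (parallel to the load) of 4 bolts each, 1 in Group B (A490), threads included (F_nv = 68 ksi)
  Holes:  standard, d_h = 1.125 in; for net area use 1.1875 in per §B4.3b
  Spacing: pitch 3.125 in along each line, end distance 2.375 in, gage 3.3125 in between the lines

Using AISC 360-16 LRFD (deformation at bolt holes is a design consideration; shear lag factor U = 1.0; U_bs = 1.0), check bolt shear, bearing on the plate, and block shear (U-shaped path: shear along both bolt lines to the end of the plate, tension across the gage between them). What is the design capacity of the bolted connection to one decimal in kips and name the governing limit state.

320.4 kips (bolt shear governs)

Bolt shear: A_b = π(1)²/4 = 0.7854 in². φR_n = 0.75 × 68 × 0.7854 × 8 × 1 = 320.4 kips.
Bearing (0.625 in plate, F_u = 70 ksi): end bolts L_c = 2.375 − 1.125/2 = 1.8125, R_n = min(1.2×1.8125×0.625×70, 2.4×1×0.625×70) = 95.156 kips/bolt; interior L_c = 3.125 − 1.125 = 2, R_n = 105 kips/bolt. φR_n = 0.75 × (2×95.156 + 6×105) = 615.2 kips.
Block shear: shear path 2×[2.375+3×3.125] = 2×11.75 in, A_gv = 14.688, A_nv = 2×(11.75 − 3.5×1.1875)×0.625 = 9.4922 in²; tension across gage: (3.3125 − 1×1.1875)×0.625 = 1.3281 in². R_n = min(0.6×70×9.4922, 0.6×50×14.688) + 1.0×70×1.3281 = min(398.67, 440.64) + 92.967 = 491.64 kips. φR_n = 0.75 × 491.64 = 368.7 kips.
Governing: min(320.4, 615.2, 368.7) = 320.4 kips → bolt shear.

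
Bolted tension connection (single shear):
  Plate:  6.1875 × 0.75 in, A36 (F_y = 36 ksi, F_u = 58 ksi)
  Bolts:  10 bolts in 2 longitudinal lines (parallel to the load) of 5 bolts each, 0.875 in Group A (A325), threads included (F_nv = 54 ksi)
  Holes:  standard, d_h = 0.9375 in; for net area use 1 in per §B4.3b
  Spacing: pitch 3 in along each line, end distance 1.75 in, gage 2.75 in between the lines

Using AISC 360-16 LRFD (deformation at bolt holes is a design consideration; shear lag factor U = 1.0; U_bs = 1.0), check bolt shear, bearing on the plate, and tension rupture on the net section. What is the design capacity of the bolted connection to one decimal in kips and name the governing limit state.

136.6 kips (net-section rupture governs)

Bolt shear: A_b = π(0.875)²/4 = 0.60132 in². φR_n = 0.75 × 54 × 0.60132 × 10 × 1 = 243.5 kips.
Bearing (0.75 in plate, F_u = 58 ksi): end bolts L_c = 1.75 − 0.9375/2 = 1.28125, R_n = min(1.2×1.28125×0.75×58, 2.4×0.875×0.75×58) = 66.881 kips/bolt; interior L_c = 3 − 0.9375 = 2.0625, R_n = 91.35 kips/bolt. φR_n = 0.75 × (2×66.881 + 8×91.35) = 648.4 kips.
Tension rupture (net): A_n = (6.1875 − 2×1)×0.75 = 3.1406 in² (U = 1.0, A_e = A_n). φR_n = 0.75 × 58 × 3.1406 = 136.6 kips.
Governing: min(243.5, 648.4, 136.6) = 136.6 kips → net-section rupture.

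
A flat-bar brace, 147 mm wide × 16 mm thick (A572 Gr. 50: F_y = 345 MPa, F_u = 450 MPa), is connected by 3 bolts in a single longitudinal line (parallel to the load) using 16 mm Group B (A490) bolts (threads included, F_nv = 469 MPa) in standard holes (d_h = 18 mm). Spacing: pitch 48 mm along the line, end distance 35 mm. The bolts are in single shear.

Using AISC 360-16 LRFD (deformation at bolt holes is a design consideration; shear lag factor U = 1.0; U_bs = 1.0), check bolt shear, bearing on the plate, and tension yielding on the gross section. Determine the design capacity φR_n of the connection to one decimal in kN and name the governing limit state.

212.2 kN (bolt shear governs)

Bolt shear: A_b = π(16)²/4 = 201.06 mm². φR_n = 0.75 × 469 × 201.06 × 3 × 1 = 212.2 kN.
Bearing (16 mm plate, F_u = 450 MPa): end bolts L_c = 35 − 18/2 = 26, R_n = min(1.2×26×16×450, 2.4×16×16×450) = 224.64 kN/bolt; interior L_c = 48 − 18 = 30, R_n = 259.2 kN/bolt. φR_n = 0.75 × (1×224.64 + 2×259.2) = 557.3 kN.
Tension yield (gross): A_g = 147×16 = 2352 mm². φR_n = 0.90 × 345 × 2352 = 730.3 kN.
Governing: min(212.2, 557.3, 730.3) = 212.2 kN → bolt shear.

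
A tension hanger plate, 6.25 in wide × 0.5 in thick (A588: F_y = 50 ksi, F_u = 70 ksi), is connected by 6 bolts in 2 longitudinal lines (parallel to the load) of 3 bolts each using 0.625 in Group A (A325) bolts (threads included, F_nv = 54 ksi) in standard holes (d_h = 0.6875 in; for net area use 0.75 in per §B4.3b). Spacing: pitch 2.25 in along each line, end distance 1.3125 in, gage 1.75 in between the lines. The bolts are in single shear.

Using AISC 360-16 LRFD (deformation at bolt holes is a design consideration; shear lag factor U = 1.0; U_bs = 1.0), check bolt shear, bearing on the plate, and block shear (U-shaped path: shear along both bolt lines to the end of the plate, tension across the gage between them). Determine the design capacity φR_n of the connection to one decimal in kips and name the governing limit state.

Bolt shear: A_b = π(0.625)²/4 = 0.3068 in². φR_n = 0.75 × 54 × 0.3068 × 6 × 1 = 74.6 kips.
Bearing (0.5 in plate, F_u = 70 ksi): end bolts L_c = 1.3125 − 0.6875/2 = 0.96875, R_n = min(1.2×0.96875×0.5×70, 2.4×0.625×0.5×70) = 40.688 kips/bolt; interior L_c = 2.25 − 0.6875 = 1.5625, R_n = 52.5 kips/bolt. φR_n = 0.75 × (2×40.688 + 4×52.5) = 218.5 kips.
Block shear: shear path 2×[1.3125+2×2.25] = 2×5.8125 in, A_gv = 5.8125, A_nv = 2×(5.8125 − 2.5×0.75)×0.5 = 3.9375 in²; tension across gage: (1.75 − 1×0.75)×0.5 = 0.5 in². R_n = min(0.6×70×3.9375, 0.6×50×5.8125) + 1.0×70×0.5 = min(165.38, 174.38) + 35 = 200.38 kips. φR_n = 0.75 × 200.38 = 150.3 kips.
Governing: min(74.6, 218.5, 150.3) = 74.6 kips → bolt shear.

74.6 kips (bolt shear governs)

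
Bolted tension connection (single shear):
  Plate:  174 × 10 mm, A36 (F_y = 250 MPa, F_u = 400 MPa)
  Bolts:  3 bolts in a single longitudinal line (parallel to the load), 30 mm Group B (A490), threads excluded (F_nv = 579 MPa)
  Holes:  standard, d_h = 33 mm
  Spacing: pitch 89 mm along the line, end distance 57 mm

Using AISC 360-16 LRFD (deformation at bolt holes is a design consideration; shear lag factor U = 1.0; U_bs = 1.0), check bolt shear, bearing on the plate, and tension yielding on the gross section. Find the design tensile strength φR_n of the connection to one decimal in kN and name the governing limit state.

391.5 kN (gross-section yield governs)

Bolt shear: A_b = π(30)²/4 = 706.86 mm². φR_n = 0.75 × 579 × 706.86 × 3 × 1 = 920.9 kN.
Bearing (10 mm plate, F_u = 400 MPa): end bolts L_c = 57 − 33/2 = 40.5, R_n = min(1.2×40.5×10×400, 2.4×30×10×400) = 194.4 kN/bolt; interior L_c = 89 − 33 = 56, R_n = 268.8 kN/bolt. φR_n = 0.75 × (1×194.4 + 2×268.8) = 549.0 kN.
Tension yield (gross): A_g = 174×10 = 1740 mm². φR_n = 0.90 × 250 × 1740 = 391.5 kN.
Governing: min(920.9, 549.0, 391.5) = 391.5 kN → gross-section yield.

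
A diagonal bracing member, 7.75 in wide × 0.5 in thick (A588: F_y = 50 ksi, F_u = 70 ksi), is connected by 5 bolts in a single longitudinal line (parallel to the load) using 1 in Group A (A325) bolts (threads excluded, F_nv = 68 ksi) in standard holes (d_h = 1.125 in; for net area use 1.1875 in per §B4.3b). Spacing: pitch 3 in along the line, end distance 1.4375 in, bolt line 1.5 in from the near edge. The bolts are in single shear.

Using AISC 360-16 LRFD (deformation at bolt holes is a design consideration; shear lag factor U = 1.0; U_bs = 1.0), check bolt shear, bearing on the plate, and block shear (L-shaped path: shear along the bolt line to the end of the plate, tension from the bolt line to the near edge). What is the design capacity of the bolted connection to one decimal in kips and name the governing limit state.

151.3 kips (block shear governs)

Bolt shear: A_b = π(1)²/4 = 0.7854 in². φR_n = 0.75 × 68 × 0.7854 × 5 × 1 = 200.3 kips.
Bearing (0.5 in plate, F_u = 70 ksi): end bolts L_c = 1.4375 − 1.125/2 = 0.875, R_n = min(1.2×0.875×0.5×70, 2.4×1×0.5×70) = 36.75 kips/bolt; interior L_c = 3 − 1.125 = 1.875, R_n = 78.75 kips/bolt. φR_n = 0.75 × (1×36.75 + 4×78.75) = 263.8 kips.
Block shear: shear path 1×[1.4375+4×3] = 1×13.4375 in, A_gv = 6.7188, A_nv = 1×(13.4375 − 4.5×1.1875)×0.5 = 4.0469 in²; tension to near edge: (1.5 − 0.5×1.1875)×0.5 = 0.45313 in². R_n = min(0.6×70×4.0469, 0.6×50×6.7188) + 1.0×70×0.45313 = min(169.97, 201.56) + 31.719 = 201.69 kips. φR_n = 0.75 × 201.69 = 151.3 kips.
Governing: min(200.3, 263.8, 151.3) = 151.3 kips → block shear.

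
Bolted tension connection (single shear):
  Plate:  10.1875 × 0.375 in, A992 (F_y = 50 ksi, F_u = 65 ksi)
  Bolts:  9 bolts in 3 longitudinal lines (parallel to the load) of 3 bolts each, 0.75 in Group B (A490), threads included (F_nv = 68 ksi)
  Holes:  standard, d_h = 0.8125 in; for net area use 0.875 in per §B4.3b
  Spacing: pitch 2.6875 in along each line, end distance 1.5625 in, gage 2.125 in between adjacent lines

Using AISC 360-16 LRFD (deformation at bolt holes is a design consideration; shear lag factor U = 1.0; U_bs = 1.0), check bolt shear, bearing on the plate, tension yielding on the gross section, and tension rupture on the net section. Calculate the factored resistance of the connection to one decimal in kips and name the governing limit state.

Bolt shear: A_b = π(0.75)²/4 = 0.44179 in². φR_n = 0.75 × 68 × 0.44179 × 9 × 1 = 202.8 kips.
Bearing (0.375 in plate, F_u = 65 ksi): end bolts L_c = 1.5625 − 0.8125/2 = 1.15625, R_n = min(1.2×1.15625×0.375×65, 2.4×0.75×0.375×65) = 33.82 kips/bolt; interior L_c = 2.6875 − 0.8125 = 1.875, R_n = 43.875 kips/bolt. φR_n = 0.75 × (3×33.82 + 6×43.875) = 273.5 kips.
Tension yield (gross): A_g = 10.1875×0.375 = 3.8203 in². φR_n = 0.90 × 50 × 3.8203 = 171.9 kips.
Tension rupture (net): A_n = (10.1875 − 3×0.875)×0.375 = 2.8359 in² (U = 1.0, A_e = A_n). φR_n = 0.75 × 65 × 2.8359 = 138.3 kips.
Governing: min(202.8, 273.5, 171.9, 138.3) = 138.3 kips → net-section rupture.

138.3 kips (net-section rupture governs)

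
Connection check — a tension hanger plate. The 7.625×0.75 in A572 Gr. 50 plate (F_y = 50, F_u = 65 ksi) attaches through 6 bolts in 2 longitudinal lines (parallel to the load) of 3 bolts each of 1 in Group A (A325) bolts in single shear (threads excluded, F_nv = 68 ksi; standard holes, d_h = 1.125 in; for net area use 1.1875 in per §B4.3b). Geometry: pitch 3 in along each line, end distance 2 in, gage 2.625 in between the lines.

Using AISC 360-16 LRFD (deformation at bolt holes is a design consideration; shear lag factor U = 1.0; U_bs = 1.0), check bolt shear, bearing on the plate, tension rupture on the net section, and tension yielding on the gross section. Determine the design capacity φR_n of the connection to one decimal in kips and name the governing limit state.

Bolt shear: A_b = π(1)²/4 = 0.7854 in². φR_n = 0.75 × 68 × 0.7854 × 6 × 1 = 240.3 kips.
Bearing (0.75 in plate, F_u = 65 ksi): end bolts L_c = 2 − 1.125/2 = 1.4375, R_n = min(1.2×1.4375×0.75×65, 2.4×1×0.75×65) = 84.094 kips/bolt; interior L_c = 3 − 1.125 = 1.875, R_n = 109.69 kips/bolt. φR_n = 0.75 × (2×84.094 + 4×109.69) = 455.2 kips.
Tension rupture (net): A_n = (7.625 − 2×1.1875)×0.75 = 3.9375 in² (U = 1.0, A_e = A_n). φR_n = 0.75 × 65 × 3.9375 = 192.0 kips.
Tension yield (gross): A_g = 7.625×0.75 = 5.7188 in². φR_n = 0.90 × 50 × 5.7188 = 257.3 kips.
Governing: min(240.3, 455.2, 192.0, 257.3) = 192.0 kips → net-section rupture.

192.0 kips (net-section rupture governs)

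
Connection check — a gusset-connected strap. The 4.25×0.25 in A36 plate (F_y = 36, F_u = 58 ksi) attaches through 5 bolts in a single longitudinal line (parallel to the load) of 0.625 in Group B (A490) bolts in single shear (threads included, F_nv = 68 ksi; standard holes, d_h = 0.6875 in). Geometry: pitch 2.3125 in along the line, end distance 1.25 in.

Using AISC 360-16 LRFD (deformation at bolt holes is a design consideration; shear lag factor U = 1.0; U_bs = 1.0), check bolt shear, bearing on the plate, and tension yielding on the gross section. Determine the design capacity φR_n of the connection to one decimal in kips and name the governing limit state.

34.4 kips (gross-section yield governs)

Bolt shear: A_b = π(0.625)²/4 = 0.3068 in². φR_n = 0.75 × 68 × 0.3068 × 5 × 1 = 78.2 kips.
Bearing (0.25 in plate, F_u = 58 ksi): end bolts L_c = 1.25 − 0.6875/2 = 0.90625, R_n = min(1.2×0.90625×0.25×58, 2.4×0.625×0.25×58) = 15.769 kips/bolt; interior L_c = 2.3125 − 0.6875 = 1.625, R_n = 21.75 kips/bolt. φR_n = 0.75 × (1×15.769 + 4×21.75) = 77.1 kips.
Tension yield (gross): A_g = 4.25×0.25 = 1.0625 in². φR_n = 0.90 × 36 × 1.0625 = 34.4 kips.
Governing: min(78.2, 77.1, 34.4) = 34.4 kips → gross-section yield.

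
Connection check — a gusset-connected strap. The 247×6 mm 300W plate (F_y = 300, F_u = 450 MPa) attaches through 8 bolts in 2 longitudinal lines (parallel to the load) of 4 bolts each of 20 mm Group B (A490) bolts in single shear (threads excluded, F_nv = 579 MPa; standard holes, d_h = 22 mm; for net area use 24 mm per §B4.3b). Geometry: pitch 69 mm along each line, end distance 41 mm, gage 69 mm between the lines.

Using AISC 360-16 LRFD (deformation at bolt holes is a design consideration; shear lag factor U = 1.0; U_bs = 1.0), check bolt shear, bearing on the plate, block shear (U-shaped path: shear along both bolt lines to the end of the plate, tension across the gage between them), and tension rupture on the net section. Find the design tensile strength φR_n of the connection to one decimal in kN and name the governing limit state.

403.0 kN (net-section rupture governs)

Bolt shear: A_b = π(20)²/4 = 314.16 mm². φR_n = 0.75 × 579 × 314.16 × 8 × 1 = 1091.4 kN.
Bearing (6 mm plate, F_u = 450 MPa): end bolts L_c = 41 − 22/2 = 30, R_n = min(1.2×30×6×450, 2.4×20×6×450) = 97.2 kN/bolt; interior L_c = 69 − 22 = 47, R_n = 129.6 kN/bolt. φR_n = 0.75 × (2×97.2 + 6×129.6) = 729.0 kN.
Block shear: shear path 2×[41+3×69] = 2×248 mm, A_gv = 2976, A_nv = 2×(248 − 3.5×24)×6 = 1968 mm²; tension across gage: (69 − 1×24)×6 = 270 mm². R_n = min(0.6×450×1968, 0.6×300×2976) + 1.0×450×270 = min(531.36, 535.68) + 121.5 = 652.86 kN. φR_n = 0.75 × 652.86 = 489.6 kN.
Tension rupture (net): A_n = (247 − 2×24)×6 = 1194 mm² (U = 1.0, A_e = A_n). φR_n = 0.75 × 450 × 1194 = 403.0 kN.
Governing: min(1091.4, 729.0, 489.6, 403.0) = 403.0 kN → net-section rupture.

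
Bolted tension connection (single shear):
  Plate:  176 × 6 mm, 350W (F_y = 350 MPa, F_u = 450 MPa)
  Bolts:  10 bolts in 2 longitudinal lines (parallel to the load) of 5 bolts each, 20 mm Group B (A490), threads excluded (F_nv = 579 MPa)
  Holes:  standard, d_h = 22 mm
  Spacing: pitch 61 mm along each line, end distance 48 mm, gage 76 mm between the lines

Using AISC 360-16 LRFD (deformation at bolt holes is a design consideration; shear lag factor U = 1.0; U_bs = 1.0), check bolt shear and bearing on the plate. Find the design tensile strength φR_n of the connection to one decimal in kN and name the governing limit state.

Bolt shear: A_b = π(20)²/4 = 314.16 mm². φR_n = 0.75 × 579 × 314.16 × 10 × 1 = 1364.2 kN.
Bearing (6 mm plate, F_u = 450 MPa): end bolts L_c = 48 − 22/2 = 37, R_n = min(1.2×37×6×450, 2.4×20×6×450) = 119.88 kN/bolt; interior L_c = 61 − 22 = 39, R_n = 126.36 kN/bolt. φR_n = 0.75 × (2×119.88 + 8×126.36) = 938.0 kN.
Governing: min(1364.2, 938.0) = 938.0 kN → bearing.

938.0 kN (bearing governs)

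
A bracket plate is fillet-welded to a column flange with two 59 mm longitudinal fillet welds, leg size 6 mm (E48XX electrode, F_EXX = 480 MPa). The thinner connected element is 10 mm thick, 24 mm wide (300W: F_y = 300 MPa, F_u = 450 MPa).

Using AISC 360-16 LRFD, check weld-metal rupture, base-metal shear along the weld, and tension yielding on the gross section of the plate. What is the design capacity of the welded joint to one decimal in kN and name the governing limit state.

Weld metal: throat = 0.707×6 = 4.242 mm, L = 2×59 = 118 mm. φR_n = 0.75 × 0.6 × 480 × 4.242 × 118 = 108.1 kN.
Base metal shear (10 mm plate): yield φR_n = 1.0×0.6×300×10×118 = 212.4 kN; rupture φR_n = 0.75×0.6×450×10×118 = 239.0 kN; take 212.4 kN (yield).
Tension yield (gross): A_g = 24×10 = 240 mm². φR_n = 0.90 × 300 × 240 = 64.8 kN.
Governing: min(108.1, 212.4, 64.8) = 64.8 kN → gross-section yield.

64.8 kN (gross-section yield governs)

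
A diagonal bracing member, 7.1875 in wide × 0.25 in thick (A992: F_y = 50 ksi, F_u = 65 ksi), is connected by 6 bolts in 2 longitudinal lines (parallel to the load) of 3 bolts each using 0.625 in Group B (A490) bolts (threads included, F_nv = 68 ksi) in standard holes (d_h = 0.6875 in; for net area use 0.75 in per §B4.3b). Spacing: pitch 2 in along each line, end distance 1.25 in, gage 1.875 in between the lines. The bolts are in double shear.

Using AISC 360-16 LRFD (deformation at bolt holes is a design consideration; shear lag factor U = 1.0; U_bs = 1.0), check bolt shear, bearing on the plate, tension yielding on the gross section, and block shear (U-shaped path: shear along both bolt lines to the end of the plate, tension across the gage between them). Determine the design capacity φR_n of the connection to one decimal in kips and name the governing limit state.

63.1 kips (block shear governs)

Bolt shear: A_b = π(0.625)²/4 = 0.3068 in². φR_n = 0.75 × 68 × 0.3068 × 6 × 2 = 187.8 kips.
Bearing (0.25 in plate, F_u = 65 ksi): end bolts L_c = 1.25 − 0.6875/2 = 0.90625, R_n = min(1.2×0.90625×0.25×65, 2.4×0.625×0.25×65) = 17.672 kips/bolt; interior L_c = 2 − 0.6875 = 1.3125, R_n = 24.375 kips/bolt. φR_n = 0.75 × (2×17.672 + 4×24.375) = 99.6 kips.
Tension yield (gross): A_g = 7.1875×0.25 = 1.7969 in². φR_n = 0.90 × 50 × 1.7969 = 80.9 kips.
Block shear: shear path 2×[1.25+2×2] = 2×5.25 in, A_gv = 2.625, A_nv = 2×(5.25 − 2.5×0.75)×0.25 = 1.6875 in²; tension across gage: (1.875 − 1×0.75)×0.25 = 0.28125 in². R_n = min(0.6×65×1.6875, 0.6×50×2.625) + 1.0×65×0.28125 = min(65.813, 78.75) + 18.281 = 84.094 kips. φR_n = 0.75 × 84.094 = 63.1 kips.
Governing: min(187.8, 99.6, 80.9, 63.1) = 63.1 kips → block shear.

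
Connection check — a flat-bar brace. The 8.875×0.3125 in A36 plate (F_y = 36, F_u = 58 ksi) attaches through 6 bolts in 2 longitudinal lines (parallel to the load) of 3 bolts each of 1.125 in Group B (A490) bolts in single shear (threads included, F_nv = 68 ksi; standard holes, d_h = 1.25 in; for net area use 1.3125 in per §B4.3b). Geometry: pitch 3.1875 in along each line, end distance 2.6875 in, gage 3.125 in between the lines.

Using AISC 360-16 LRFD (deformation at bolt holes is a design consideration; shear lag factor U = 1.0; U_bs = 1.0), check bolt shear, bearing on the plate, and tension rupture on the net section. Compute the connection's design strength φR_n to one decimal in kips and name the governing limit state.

85.0 kips (net-section rupture governs)

Bolt shear: A_b = π(1.125)²/4 = 0.99402 in². φR_n = 0.75 × 68 × 0.99402 × 6 × 1 = 304.2 kips.
Bearing (0.3125 in plate, F_u = 58 ksi): end bolts L_c = 2.6875 − 1.25/2 = 2.0625, R_n = min(1.2×2.0625×0.3125×58, 2.4×1.125×0.3125×58) = 44.859 kips/bolt; interior L_c = 3.1875 − 1.25 = 1.9375, R_n = 42.141 kips/bolt. φR_n = 0.75 × (2×44.859 + 4×42.141) = 193.7 kips.
Tension rupture (net): A_n = (8.875 − 2×1.3125)×0.3125 = 1.9531 in² (U = 1.0, A_e = A_n). φR_n = 0.75 × 58 × 1.9531 = 85.0 kips.
Governing: min(304.2, 193.7, 85.0) = 85.0 kips → net-section rupture.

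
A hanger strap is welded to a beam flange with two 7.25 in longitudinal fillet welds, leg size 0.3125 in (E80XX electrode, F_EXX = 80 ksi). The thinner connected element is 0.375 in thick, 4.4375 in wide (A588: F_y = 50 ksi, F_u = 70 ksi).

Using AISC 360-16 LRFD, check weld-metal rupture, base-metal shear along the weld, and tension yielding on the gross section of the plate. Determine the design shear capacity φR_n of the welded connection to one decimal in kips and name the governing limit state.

74.9 kips (gross-section yield governs)

Weld metal: throat = 0.707×0.3125 = 0.22094 in, L = 2×7.25 = 14.5 in. φR_n = 0.75 × 0.6 × 80 × 0.22094 × 14.5 = 115.3 kips.
Base metal shear (0.375 in plate): yield φR_n = 1.0×0.6×50×0.375×14.5 = 163.1 kips; rupture φR_n = 0.75×0.6×70×0.375×14.5 = 171.3 kips; take 163.1 kips (yield).
Tension yield (gross): A_g = 4.4375×0.375 = 1.6641 in². φR_n = 0.90 × 50 × 1.6641 = 74.9 kips.
Governing: min(115.3, 163.1, 74.9) = 74.9 kips → gross-section yield.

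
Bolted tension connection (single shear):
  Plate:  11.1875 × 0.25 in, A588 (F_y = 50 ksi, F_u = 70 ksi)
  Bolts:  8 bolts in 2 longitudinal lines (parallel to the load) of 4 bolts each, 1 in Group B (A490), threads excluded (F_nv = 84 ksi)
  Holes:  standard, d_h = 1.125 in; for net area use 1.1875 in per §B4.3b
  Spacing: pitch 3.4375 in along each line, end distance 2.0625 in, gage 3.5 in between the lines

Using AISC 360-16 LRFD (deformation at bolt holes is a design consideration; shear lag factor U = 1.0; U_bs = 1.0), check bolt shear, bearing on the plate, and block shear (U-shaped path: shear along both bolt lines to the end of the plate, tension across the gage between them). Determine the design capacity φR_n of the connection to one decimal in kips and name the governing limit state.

Bolt shear: A_b = π(1)²/4 = 0.7854 in². φR_n = 0.75 × 84 × 0.7854 × 8 × 1 = 395.8 kips.
Bearing (0.25 in plate, F_u = 70 ksi): end bolts L_c = 2.0625 − 1.125/2 = 1.5, R_n = min(1.2×1.5×0.25×70, 2.4×1×0.25×70) = 31.5 kips/bolt; interior L_c = 3.4375 − 1.125 = 2.3125, R_n = 42 kips/bolt. φR_n = 0.75 × (2×31.5 + 6×42) = 236.3 kips.
Block shear: shear path 2×[2.0625+3×3.4375] = 2×12.375 in, A_gv = 6.1875, A_nv = 2×(12.375 − 3.5×1.1875)×0.25 = 4.1094 in²; tension across gage: (3.5 − 1×1.1875)×0.25 = 0.57813 in². R_n = min(0.6×70×4.1094, 0.6×50×6.1875) + 1.0×70×0.57813 = min(172.59, 185.63) + 40.469 = 213.06 kips. φR_n = 0.75 × 213.06 = 159.8 kips.
Governing: min(395.8, 236.3, 159.8) = 159.8 kips → block shear.

159.8 kips (block shear governs)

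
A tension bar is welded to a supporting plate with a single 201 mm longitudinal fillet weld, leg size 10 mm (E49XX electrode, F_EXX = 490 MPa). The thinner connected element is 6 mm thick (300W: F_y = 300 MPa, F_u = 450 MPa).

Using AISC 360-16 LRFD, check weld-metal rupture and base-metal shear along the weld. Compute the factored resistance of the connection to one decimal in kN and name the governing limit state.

217.1 kN (base-metal shear governs)

Weld metal: throat = 0.707×10 = 7.07 mm, L = 201 mm. φR_n = 0.75 × 0.6 × 490 × 7.07 × 201 = 313.3 kN.
Base metal shear (6 mm plate): yield φR_n = 1.0×0.6×300×6×201 = 217.1 kN; rupture φR_n = 0.75×0.6×450×6×201 = 244.2 kN; take 217.1 kN (yield).
Governing: min(313.3, 217.1) = 217.1 kN → base-metal shear.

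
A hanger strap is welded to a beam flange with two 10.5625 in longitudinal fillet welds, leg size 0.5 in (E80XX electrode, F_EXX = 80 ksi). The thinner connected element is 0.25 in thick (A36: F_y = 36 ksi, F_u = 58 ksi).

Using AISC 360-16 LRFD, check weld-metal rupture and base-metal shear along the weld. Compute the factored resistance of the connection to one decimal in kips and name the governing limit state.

Weld metal: throat = 0.707×0.5 = 0.3535 in, L = 2×10.5625 = 21.125 in. φR_n = 0.75 × 0.6 × 80 × 0.3535 × 21.125 = 268.8 kips.
Base metal shear (0.25 in plate): yield φR_n = 1.0×0.6×36×0.25×21.125 = 114.1 kips; rupture φR_n = 0.75×0.6×58×0.25×21.125 = 137.8 kips; take 114.1 kips (yield).
Governing: min(268.8, 114.1) = 114.1 kips → base-metal shear.

114.1 kips (base-metal shear governs)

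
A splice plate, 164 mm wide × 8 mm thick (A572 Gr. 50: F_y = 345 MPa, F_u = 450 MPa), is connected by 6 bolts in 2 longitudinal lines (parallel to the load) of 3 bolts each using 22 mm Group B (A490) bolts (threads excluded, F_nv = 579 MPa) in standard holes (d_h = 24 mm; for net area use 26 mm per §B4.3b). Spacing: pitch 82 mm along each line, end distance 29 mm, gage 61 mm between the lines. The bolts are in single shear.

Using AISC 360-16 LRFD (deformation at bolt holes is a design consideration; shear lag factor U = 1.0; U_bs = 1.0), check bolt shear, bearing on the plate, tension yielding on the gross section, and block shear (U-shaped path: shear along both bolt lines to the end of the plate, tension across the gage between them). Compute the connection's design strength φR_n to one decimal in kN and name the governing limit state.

Bolt shear: A_b = π(22)²/4 = 380.13 mm². φR_n = 0.75 × 579 × 380.13 × 6 × 1 = 990.4 kN.
Bearing (8 mm plate, F_u = 450 MPa): end bolts L_c = 29 − 24/2 = 17, R_n = min(1.2×17×8×450, 2.4×22×8×450) = 73.44 kN/bolt; interior L_c = 82 − 24 = 58, R_n = 190.08 kN/bolt. φR_n = 0.75 × (2×73.44 + 4×190.08) = 680.4 kN.
Tension yield (gross): A_g = 164×8 = 1312 mm². φR_n = 0.90 × 345 × 1312 = 407.4 kN.
Block shear: shear path 2×[29+2×82] = 2×193 mm, A_gv = 3088, A_nv = 2×(193 − 2.5×26)×8 = 2048 mm²; tension across gage: (61 − 1×26)×8 = 280 mm². R_n = min(0.6×450×2048, 0.6×345×3088) + 1.0×450×280 = min(552.96, 639.22) + 126 = 678.96 kN. φR_n = 0.75 × 678.96 = 509.2 kN.
Governing: min(990.4, 680.4, 407.4, 509.2) = 407.4 kN → gross-section yield.

407.4 kN (gross-section yield governs)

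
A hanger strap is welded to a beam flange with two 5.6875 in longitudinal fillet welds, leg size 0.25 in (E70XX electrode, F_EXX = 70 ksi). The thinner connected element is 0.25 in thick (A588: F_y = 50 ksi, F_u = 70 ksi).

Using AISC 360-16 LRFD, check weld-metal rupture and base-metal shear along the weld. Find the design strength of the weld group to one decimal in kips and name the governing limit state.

Weld metal: throat = 0.707×0.25 = 0.17675 in, L = 2×5.6875 = 11.375 in. φR_n = 0.75 × 0.6 × 70 × 0.17675 × 11.375 = 63.3 kips.
Base metal shear (0.25 in plate): yield φR_n = 1.0×0.6×50×0.25×11.375 = 85.3 kips; rupture φR_n = 0.75×0.6×70×0.25×11.375 = 89.6 kips; take 85.3 kips (yield).
Governing: min(63.3, 85.3) = 63.3 kips → weld metal.

63.3 kips (weld metal governs)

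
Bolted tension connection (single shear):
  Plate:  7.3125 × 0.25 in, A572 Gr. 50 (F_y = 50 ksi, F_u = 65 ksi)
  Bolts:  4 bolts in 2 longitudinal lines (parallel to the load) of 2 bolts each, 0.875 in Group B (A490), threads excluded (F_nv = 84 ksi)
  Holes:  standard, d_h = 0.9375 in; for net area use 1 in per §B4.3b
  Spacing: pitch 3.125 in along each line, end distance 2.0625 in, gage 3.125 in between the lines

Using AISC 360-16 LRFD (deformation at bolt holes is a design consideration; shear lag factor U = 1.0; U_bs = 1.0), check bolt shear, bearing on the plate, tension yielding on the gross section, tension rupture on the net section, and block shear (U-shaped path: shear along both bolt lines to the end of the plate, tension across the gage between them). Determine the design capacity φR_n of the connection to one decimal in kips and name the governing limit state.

64.7 kips (net-section rupture governs)

Bolt shear: A_b = π(0.875)²/4 = 0.60132 in². φR_n = 0.75 × 84 × 0.60132 × 4 × 1 = 151.5 kips.
Bearing (0.25 in plate, F_u = 65 ksi): end bolts L_c = 2.0625 − 0.9375/2 = 1.59375, R_n = min(1.2×1.59375×0.25×65, 2.4×0.875×0.25×65) = 31.078 kips/bolt; interior L_c = 3.125 − 0.9375 = 2.1875, R_n = 34.125 kips/bolt. φR_n = 0.75 × (2×31.078 + 2×34.125) = 97.8 kips.
Tension yield (gross): A_g = 7.3125×0.25 = 1.8281 in². φR_n = 0.90 × 50 × 1.8281 = 82.3 kips.
Tension rupture (net): A_n = (7.3125 − 2×1)×0.25 = 1.3281 in² (U = 1.0, A_e = A_n). φR_n = 0.75 × 65 × 1.3281 = 64.7 kips.
Block shear: shear path 2×[2.0625+1×3.125] = 2×5.1875 in, A_gv = 2.5938, A_nv = 2×(5.1875 − 1.5×1)×0.25 = 1.8438 in²; tension across gage: (3.125 − 1×1)×0.25 = 0.53125 in². R_n = min(0.6×65×1.8438, 0.6×50×2.5938) + 1.0×65×0.53125 = min(71.908, 77.814) + 34.531 = 106.44 kips. φR_n = 0.75 × 106.44 = 79.8 kips.
Governing: min(151.5, 97.8, 82.3, 64.7, 79.8) = 64.7 kips → net-section rupture.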